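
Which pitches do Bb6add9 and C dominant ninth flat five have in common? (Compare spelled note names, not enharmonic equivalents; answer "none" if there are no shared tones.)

Bb6add9: Bb D F G C
C dominant ninth flat five: C E Gb Bb D
Common to both → Bb, D, C.

Bb, D, C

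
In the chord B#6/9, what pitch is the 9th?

Root of B#6/9 = B#. The 9th is a major 9th: B# up a major 9th → C##.

C##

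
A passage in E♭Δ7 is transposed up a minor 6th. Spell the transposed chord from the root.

Eb up a minor 6th → Cb. New chord: Cb major seventh.
Root: Cb
Major 3rd (3rd): Eb
Perfect 5th (5th): Gb
Major 7th (7th): Bb

Cb  Eb  Gb  Bb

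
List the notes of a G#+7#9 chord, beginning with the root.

G#+7#9: dominant seventh sharp nine sharp five on G♯.
- root: G♯
- major 3rd: B♯
- augmented 5th: D𝄪
- minor 7th: F♯
- augmented 9th: A𝄪

G♯, B♯, D𝄪, F♯, A𝄪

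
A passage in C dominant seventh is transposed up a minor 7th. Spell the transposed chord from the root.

Transposed root: C → Bb (minor 7th up). So we spell Bb dominant seventh:
root → Bb
3rd (major 3rd) → D
5th (perfect 5th) → F
7th (minor 7th) → Ab

Bb, D, F, Ab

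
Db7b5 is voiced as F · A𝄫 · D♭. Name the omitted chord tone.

The full Db7b5 chord is D♭, F, A𝄫, C♭.
Comparing with the voicing, the minor 7th (7th) — C♭ — is absent.

C♭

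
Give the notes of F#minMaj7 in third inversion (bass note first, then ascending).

E♯, F♯, A, C♯

F#minMaj7 = F♯–A–C♯–E♯; third inversion → seventh (E♯) lowest.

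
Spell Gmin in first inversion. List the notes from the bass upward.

In root position, Gmin is G–Bb–D.
First inversion puts the third (Bb) in the bass.

Bb  D  G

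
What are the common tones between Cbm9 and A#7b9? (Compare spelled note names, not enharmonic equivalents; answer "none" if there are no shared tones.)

none

Cbm9: C♭ E𝄫 G♭ B𝄫 D♭
A#7b9: A♯ C𝄪 E♯ G♯ B
Common to both → none.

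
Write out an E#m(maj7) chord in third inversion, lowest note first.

D𝄪, E♯, G♯, B♯

In root position, E#m(maj7) is E♯–G♯–B♯–D𝄪.
Third inversion puts the seventh (D𝄪) in the bass.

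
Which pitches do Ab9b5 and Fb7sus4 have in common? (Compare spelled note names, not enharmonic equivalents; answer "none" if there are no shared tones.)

Ebb

Ab9b5: Ab C Ebb Gb Bb
Fb7sus4: Fb Bbb Cb Ebb
Common to both → Ebb.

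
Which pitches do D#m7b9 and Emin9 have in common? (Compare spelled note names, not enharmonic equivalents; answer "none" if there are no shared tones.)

F#, E

D#m7b9: D# F# A# C# E
Emin9: E G B D F#
Common to both → F#, E.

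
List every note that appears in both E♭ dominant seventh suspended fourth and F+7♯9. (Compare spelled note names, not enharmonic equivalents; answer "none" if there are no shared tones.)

E♭ dominant seventh suspended fourth: Eb Ab Bb Db
F+7♯9: F A C# Eb G#
Common to both → Eb.

Eb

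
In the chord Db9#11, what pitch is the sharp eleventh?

Root of Db9#11 = Db. The 11th is an augmented 11th: Db up an augmented 11th → G.

G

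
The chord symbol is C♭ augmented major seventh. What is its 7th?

C♭ augmented major seventh is built on Cb; its 7th is a major 7th above the root.
A seventh above C uses the letter B, and the major 7th above Cb is Bb.

Bb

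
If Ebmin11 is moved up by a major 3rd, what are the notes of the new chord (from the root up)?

G, Bb, D, F, A, C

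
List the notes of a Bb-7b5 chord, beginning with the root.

B♭ – D♭ – F♭ – A♭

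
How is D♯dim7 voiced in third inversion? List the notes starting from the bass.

D♯dim7 = D#–F#–A–C; third inversion → seventh (C) lowest.

C – D# – F# – A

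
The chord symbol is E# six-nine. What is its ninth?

E# six-nine is built on E-sharp; its 9th is a major 9th above the root.
A second above E uses the letter F, and the major 9th above E-sharp is F-double-sharp.

F-double-sharp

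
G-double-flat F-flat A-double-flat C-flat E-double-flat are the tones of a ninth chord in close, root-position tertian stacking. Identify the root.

Stacking in thirds gives F-flat – A-double-flat – C-flat – E-double-flat – G-double-flat, so F-flat is the root — F-flat minor seventh flat nine.

F-flat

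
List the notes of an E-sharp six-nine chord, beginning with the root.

E#, G##, B#, C##, F##

E-sharp six-nine is a six-nine built on E#.
- root: E#
- major 3rd: G##
- perfect 5th: B#
- major 6th: C##
- major 9th: F##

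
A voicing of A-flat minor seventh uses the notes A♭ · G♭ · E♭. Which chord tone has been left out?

C♭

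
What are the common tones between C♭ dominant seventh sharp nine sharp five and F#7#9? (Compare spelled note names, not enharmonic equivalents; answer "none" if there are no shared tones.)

none

C♭ dominant seventh sharp nine sharp five: Cb Eb G Bbb D
F#7#9: F# A# C# E G##
Common to both → none.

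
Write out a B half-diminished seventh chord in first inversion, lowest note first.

D, F, A, B

In root position, B half-diminished seventh is B–D–F–A.
First inversion puts the third (D) in the bass.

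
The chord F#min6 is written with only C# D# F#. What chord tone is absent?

A

F#min6 = F#, A, C#, D#. The voicing lacks the 3rd (minor 3rd), A.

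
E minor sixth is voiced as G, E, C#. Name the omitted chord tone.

The full E minor sixth chord is E, G, B, C#.
Comparing with the voicing, the perfect 5th (5th) — B — is absent.

B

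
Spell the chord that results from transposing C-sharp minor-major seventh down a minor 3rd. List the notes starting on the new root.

C-sharp down a minor 3rd → A-sharp. New chord: A-sharp minor-major seventh.
Root: A-sharp
Minor 3rd (3rd): C-sharp
Perfect 5th (5th): E-sharp
Major 7th (7th): G-double-sharp

A-sharp, C-sharp, E-sharp, G-double-sharp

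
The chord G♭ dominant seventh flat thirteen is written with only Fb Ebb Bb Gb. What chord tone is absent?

Db

The full G♭ dominant seventh flat thirteen chord is Gb, Bb, Db, Fb, Ebb.
Comparing with the voicing, the perfect 5th (5th) — Db — is absent.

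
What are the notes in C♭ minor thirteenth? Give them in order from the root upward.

Root Cb, quality minor thirteenth:
root → Cb
3rd (minor 3rd) → Ebb
5th (perfect 5th) → Gb
7th (minor 7th) → Bbb
9th (major 9th) → Db
11th (perfect 11th) → Fb
13th (major 13th) → Ab

Cb – Ebb – Gb – Bbb – Db – Fb – Ab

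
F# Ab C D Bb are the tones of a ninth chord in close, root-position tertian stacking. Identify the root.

Bb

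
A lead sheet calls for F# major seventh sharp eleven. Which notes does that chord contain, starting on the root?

F-sharp  A-sharp  C-sharp  E-sharp  B-sharp

F# major seventh sharp eleven: major seventh sharp eleven on F-sharp.
- root: F-sharp
- major 3rd: A-sharp
- perfect 5th: C-sharp
- major 7th: E-sharp
- augmented 11th: B-sharp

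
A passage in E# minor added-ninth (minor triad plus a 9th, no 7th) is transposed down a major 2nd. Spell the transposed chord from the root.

D-sharp, F-sharp, A-sharp, E-sharp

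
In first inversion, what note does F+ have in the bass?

A

F+ in root position is F–A–C#.
First inversion places the third in the bass, which is A.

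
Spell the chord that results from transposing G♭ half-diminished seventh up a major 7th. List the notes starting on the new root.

F, Ab, Cb, Eb

Gb up a major 7th → F. New chord: F half-diminished seventh.
root → F
3rd (minor 3rd) → Ab
5th (diminished 5th) → Cb
7th (minor 7th) → Eb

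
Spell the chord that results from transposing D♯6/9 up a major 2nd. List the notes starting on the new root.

D♯ up a major 2nd → E♯. New chord: E♯ six-nine.
root → E♯
3rd (major 3rd) → G𝄪
5th (perfect 5th) → B♯
6th (major 6th) → C𝄪
9th (major 9th) → F𝄪

E♯, G𝄪, B♯, C𝄪, F𝄪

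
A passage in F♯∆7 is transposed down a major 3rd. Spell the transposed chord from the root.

A major 3rd down from F♯ is D, so the new chord is D major seventh.
Root: D
Major 3rd (3rd): F♯
Perfect 5th (5th): A
Major 7th (7th): C♯

D – F♯ – A – C♯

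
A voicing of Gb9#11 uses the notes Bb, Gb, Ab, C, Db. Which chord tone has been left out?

Gb9#11 = Gb, Bb, Db, Fb, Ab, C. The voicing lacks the 7th (minor 7th), Fb.

Fb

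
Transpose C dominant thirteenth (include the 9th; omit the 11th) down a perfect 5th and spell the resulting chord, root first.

C down a perfect 5th → F. New chord: F dominant thirteenth.
Root: F
Major 3rd (3rd): A
Perfect 5th (5th): C
Minor 7th (7th): Eb
Major 9th (9th): G
Major 13th (13th): D

F A C Eb G D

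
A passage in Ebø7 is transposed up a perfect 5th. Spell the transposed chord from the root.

Eb up a perfect 5th → Bb. New chord: Bb half-diminished seventh.
Bb — root
Db — minor 3rd
Fb — diminished 5th
Ab — minor 7th

Bb  Db  Fb  Ab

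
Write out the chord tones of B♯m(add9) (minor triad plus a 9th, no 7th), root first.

B♯m(add9) is a minor added-ninth built on B#.
root → B#
3rd (minor 3rd) → D#
5th (perfect 5th) → F##
9th (major 9th) → C##

B# D# F## C##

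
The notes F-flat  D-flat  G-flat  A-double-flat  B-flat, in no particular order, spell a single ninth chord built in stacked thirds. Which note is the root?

Stacking in thirds gives G-flat – B-flat – D-flat – F-flat – A-double-flat, so G-flat is the root — G-flat dominant seventh flat nine.

G-flat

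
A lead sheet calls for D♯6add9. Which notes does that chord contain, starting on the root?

D# F## A# B# E#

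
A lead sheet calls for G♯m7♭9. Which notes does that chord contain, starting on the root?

G♯ B D♯ F♯ A

G♯m7♭9: minor seventh flat nine on G♯.
root → G♯
3rd (minor 3rd) → B
5th (perfect 5th) → D♯
7th (minor 7th) → F♯
9th (minor 9th) → A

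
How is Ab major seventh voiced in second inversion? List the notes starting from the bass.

Ab major seventh = A♭–C–E♭–G; second inversion → fifth (E♭) lowest.

E♭ G A♭ C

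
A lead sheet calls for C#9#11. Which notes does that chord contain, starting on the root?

C# E# G# B D# F##

C#9#11 is a dominant ninth sharp eleven built on C#.
Root: C#
Major 3rd (3rd): E#
Perfect 5th (5th): G#
Minor 7th (7th): B
Major 9th (9th): D#
Augmented 11th (11th): F##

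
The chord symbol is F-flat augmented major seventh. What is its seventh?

Eb

F-flat augmented major seventh is built on Fb; its 7th is a major 7th above the root.
A seventh above F uses the letter E, and the major 7th above Fb is Eb.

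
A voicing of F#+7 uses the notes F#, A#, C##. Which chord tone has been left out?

F#+7 = F#, A#, C##, E. The voicing lacks the 7th (minor 7th), E.

E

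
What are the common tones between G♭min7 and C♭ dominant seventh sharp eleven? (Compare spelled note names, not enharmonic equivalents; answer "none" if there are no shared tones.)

G♭min7 = Gb, Bbb, Db, Fb.
C♭ dominant seventh sharp eleven = Cb, Eb, Gb, Bbb, F.
Shared: Gb, Bbb.

Gb, Bbb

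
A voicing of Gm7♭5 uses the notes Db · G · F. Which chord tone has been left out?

The full Gm7♭5 chord is G, Bb, Db, F.
Comparing with the voicing, the minor 3rd (3rd) — Bb — is absent.

Bb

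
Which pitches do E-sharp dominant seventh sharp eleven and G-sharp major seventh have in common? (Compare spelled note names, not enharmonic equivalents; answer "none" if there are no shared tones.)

B-sharp D-sharp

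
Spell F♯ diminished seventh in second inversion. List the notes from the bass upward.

In root position, F♯ diminished seventh is F#–A–C–Eb.
Second inversion puts the fifth (C) in the bass.

C Eb F# A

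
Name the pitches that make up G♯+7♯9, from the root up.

G#, B#, D##, F#, A##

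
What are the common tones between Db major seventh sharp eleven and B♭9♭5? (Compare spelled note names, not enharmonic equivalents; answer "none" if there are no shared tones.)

A♭ – C

Db major seventh sharp eleven: D♭ F A♭ C G
B♭9♭5: B♭ D F♭ A♭ C
Common to both → A♭, C.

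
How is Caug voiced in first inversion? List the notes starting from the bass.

In root position, Caug is C–E–G#.
First inversion puts the third (E) in the bass.

E, G#, C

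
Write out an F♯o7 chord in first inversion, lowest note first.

A  C  E♭  F♯

F♯o7 = F♯–A–C–E♭; first inversion → third (A) lowest.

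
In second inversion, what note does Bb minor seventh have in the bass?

Bb minor seventh = Bb–Db–F–Ab. Second inversion → fifth in the bass = F.

F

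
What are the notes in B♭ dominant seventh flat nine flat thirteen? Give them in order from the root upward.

B-flat D F A-flat C-flat G-flat

B♭ dominant seventh flat nine flat thirteen: dominant seventh flat nine flat thirteen on B-flat.
Root: B-flat
Major 3rd (3rd): D
Perfect 5th (5th): F
Minor 7th (7th): A-flat
Minor 9th (9th): C-flat
Minor 13th (13th): G-flat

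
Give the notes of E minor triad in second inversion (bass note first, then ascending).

E minor triad = E–G–B; second inversion → fifth (B) lowest.

B E G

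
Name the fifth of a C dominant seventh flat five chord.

Gb

C dominant seventh flat five is built on C; its 5th is a diminished 5th above the root.
A fifth above C uses the letter G, and the diminished 5th above C is Gb.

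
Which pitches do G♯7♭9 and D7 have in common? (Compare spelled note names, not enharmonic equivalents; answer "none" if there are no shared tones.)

F♯  A

G♯7♭9: G♯ B♯ D♯ F♯ A
D7: D F♯ A C
Common to both → F♯, A.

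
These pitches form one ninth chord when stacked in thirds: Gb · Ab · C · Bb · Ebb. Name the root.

Arranged so that each adjacent pair is a third by letter name: Ab – C – Ebb – Gb – Bb.
The bottom of that stack, Ab, is the root (this is Ab dominant ninth flat five).

Ab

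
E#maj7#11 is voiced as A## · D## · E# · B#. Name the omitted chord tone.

E#maj7#11 = E#, G##, B#, D##, A##. The voicing lacks the 3rd (major 3rd), G##.

G##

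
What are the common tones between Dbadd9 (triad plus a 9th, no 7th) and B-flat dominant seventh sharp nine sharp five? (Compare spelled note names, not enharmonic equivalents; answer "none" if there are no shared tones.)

Dbadd9: Db F Ab Eb
B-flat dominant seventh sharp nine sharp five: Bb D F# Ab C#
Common to both → Ab.

Ab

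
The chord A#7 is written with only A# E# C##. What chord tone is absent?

A#7 = A#, C##, E#, G#. The voicing lacks the 7th (minor 7th), G#.

G#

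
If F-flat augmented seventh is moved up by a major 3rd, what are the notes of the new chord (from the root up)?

A major 3rd up from Fb is Ab, so the new chord is Ab augmented seventh.
root → Ab
3rd (major 3rd) → C
5th (augmented 5th) → E
7th (minor 7th) → Gb

Ab C E Gb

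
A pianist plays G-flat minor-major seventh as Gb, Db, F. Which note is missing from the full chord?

The full G-flat minor-major seventh chord is Gb, Bbb, Db, F.
Comparing with the voicing, the minor 3rd (3rd) — Bbb — is absent.

Bbb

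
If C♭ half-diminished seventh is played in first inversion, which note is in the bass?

E-double-flat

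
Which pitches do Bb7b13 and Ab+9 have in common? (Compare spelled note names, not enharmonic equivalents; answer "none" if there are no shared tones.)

Bb, Ab, Gb

Bb7b13 = Bb, D, F, Ab, Gb.
Ab+9 = Ab, C, E, Gb, Bb.
Shared: Bb, Ab, Gb.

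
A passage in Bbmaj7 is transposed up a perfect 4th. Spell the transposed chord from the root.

Bb up a perfect 4th → Eb. New chord: Eb major seventh.
Eb — root
G — major 3rd
Bb — perfect 5th
D — major 7th

Eb G Bb D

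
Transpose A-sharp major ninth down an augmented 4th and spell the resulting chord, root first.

Transposed root: A# → E (augmented 4th down). So we spell E major ninth:
Root: E
Major 3rd (3rd): G#
Perfect 5th (5th): B
Major 7th (7th): D#
Major 9th (9th): F#

E G# B D# F#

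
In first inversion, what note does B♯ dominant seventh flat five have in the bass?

D-double-sharp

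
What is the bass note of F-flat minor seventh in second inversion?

Cb

F-flat minor seventh in root position is Fb–Abb–Cb–Ebb.
Second inversion places the fifth in the bass, which is Cb.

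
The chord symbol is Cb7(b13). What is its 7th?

B𝄫

Cb7(b13) is built on C♭; its 7th is a minor 7th above the root.
A seventh above C uses the letter B, and the minor 7th above C♭ is B𝄫.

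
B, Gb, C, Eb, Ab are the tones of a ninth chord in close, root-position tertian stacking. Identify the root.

Ab

Arranged so that each adjacent pair is a third by letter name: Ab – C – Eb – Gb – B.
The bottom of that stack, Ab, is the root (this is Ab dominant seventh sharp nine).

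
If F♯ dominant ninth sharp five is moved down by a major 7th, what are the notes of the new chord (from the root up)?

G, B, D-sharp, F, A

A major 7th down from F-sharp is G, so the new chord is G dominant ninth sharp five.
G — root
B — major 3rd
D-sharp — augmented 5th
F — minor 7th
A — major 9th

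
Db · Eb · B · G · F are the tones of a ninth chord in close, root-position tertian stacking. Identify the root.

Eb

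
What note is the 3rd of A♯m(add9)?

A♯m(add9) is built on A#; its 3rd is a minor 3rd above the root.
A third above A uses the letter C, and the minor 3rd above A# is C#.

C#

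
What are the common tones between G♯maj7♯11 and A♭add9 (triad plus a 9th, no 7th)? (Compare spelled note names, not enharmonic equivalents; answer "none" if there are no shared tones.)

G♯maj7♯11: G# B# D# F## C##
A♭add9: Ab C Eb Bb
Common to both → none.

none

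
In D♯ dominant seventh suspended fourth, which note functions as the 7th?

C-sharp

D♯ dominant seventh suspended fourth is built on D-sharp; its 7th is a minor 7th above the root.
A seventh above D uses the letter C, and the minor 7th above D-sharp is C-sharp.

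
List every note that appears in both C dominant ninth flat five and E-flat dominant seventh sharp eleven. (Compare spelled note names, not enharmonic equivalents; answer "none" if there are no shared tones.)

B-flat

C dominant ninth flat five: C E G-flat B-flat D
E-flat dominant seventh sharp eleven: E-flat G B-flat D-flat A
Common to both → B-flat.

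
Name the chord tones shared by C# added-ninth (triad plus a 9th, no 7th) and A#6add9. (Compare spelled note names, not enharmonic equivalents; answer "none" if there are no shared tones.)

C# added-ninth: C# E# G# D#
A#6add9: A# C## E# F## B#
Common to both → E#.

E#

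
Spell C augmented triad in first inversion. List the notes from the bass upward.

E, G#, C

In root position, C augmented triad is C–E–G#.
First inversion puts the third (E) in the bass.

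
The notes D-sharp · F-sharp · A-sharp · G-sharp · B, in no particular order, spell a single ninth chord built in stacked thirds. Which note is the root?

G-sharp

Stacking in thirds gives G-sharp – B – D-sharp – F-sharp – A-sharp, so G-sharp is the root — G-sharp minor ninth.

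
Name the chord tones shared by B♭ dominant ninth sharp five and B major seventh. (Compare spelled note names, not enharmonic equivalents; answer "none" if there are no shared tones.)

F-sharp

B♭ dominant ninth sharp five = B-flat, D, F-sharp, A-flat, C.
B major seventh = B, D-sharp, F-sharp, A-sharp.
Shared: F-sharp.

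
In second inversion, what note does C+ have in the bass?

C+ = C–E–G♯. Second inversion → fifth in the bass = G♯.

G♯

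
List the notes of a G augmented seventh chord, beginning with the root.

G, B, D-sharp, F

Root G, quality augmented seventh:
root → G
3rd (major 3rd) → B
5th (augmented 5th) → D-sharp
7th (minor 7th) → F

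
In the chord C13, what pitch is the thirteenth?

A

C13 is built on C; its 13th is a major 13th above the root.
A sixth above C uses the letter A, and the major 13th above C is A.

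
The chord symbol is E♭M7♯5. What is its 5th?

B

E♭M7♯5 is built on Eb; its 5th is an augmented 5th above the root.
A fifth above E uses the letter B, and the augmented 5th above Eb is B.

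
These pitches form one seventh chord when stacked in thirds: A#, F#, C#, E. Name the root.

Arranged so that each adjacent pair is a third by letter name: F# – A# – C# – E.
The bottom of that stack, F#, is the root (this is F# dominant seventh).

F#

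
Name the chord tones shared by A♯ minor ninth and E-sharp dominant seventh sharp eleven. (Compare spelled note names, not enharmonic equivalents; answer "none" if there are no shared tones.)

A♯ minor ninth = A-sharp, C-sharp, E-sharp, G-sharp, B-sharp.
E-sharp dominant seventh sharp eleven = E-sharp, G-double-sharp, B-sharp, D-sharp, A-double-sharp.
Shared: E-sharp, B-sharp.

E-sharp, B-sharp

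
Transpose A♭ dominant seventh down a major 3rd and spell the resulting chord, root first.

F♭, A♭, C♭, E𝄫

Transposed root: A♭ → F♭ (major 3rd down). So we spell F♭ dominant seventh:
root → F♭
3rd (major 3rd) → A♭
5th (perfect 5th) → C♭
7th (minor 7th) → E𝄫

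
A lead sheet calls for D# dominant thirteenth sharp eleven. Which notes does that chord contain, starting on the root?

D# dominant thirteenth sharp eleven is a dominant thirteenth sharp eleven built on D-sharp.
- root: D-sharp
- major 3rd: F-double-sharp
- perfect 5th: A-sharp
- minor 7th: C-sharp
- major 9th: E-sharp
- augmented 11th: G-double-sharp
- major 13th: B-sharp

D-sharp, F-double-sharp, A-sharp, C-sharp, E-sharp, G-double-sharp, B-sharp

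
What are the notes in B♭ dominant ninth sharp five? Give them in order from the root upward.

Root B-flat, quality dominant ninth sharp five:
Root: B-flat
Major 3rd (3rd): D
Augmented 5th (5th): F-sharp
Minor 7th (7th): A-flat
Major 9th (9th): C

B-flat, D, F-sharp, A-flat, C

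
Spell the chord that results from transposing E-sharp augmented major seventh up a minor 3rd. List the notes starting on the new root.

A minor 3rd up from E# is G#, so the new chord is G# augmented major seventh.
Root: G#
Major 3rd (3rd): B#
Augmented 5th (5th): D##
Major 7th (7th): F##

G# – B# – D## – F##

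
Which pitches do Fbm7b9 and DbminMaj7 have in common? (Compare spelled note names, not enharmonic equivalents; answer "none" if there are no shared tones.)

Fbm7b9 = Fb, Abb, Cb, Ebb, Gbb.
DbminMaj7 = Db, Fb, Ab, C.
Shared: Fb.

Fb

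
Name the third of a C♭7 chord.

Eb

Root of C♭7 = Cb. The 3rd is a major 3rd: Cb up a major 3rd → Eb.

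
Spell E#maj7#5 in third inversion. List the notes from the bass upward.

D## – E# – G## – B##

E#maj7#5 = E#–G##–B##–D##; third inversion → seventh (D##) lowest.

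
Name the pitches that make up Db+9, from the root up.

Db, F, A, Cb, Eb

Db+9: dominant ninth sharp five on Db.
Root: Db
Major 3rd (3rd): F
Augmented 5th (5th): A
Minor 7th (7th): Cb
Major 9th (9th): Eb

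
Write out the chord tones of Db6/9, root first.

Db6/9: six-nine on Db.
Db — root
F — major 3rd
Ab — perfect 5th
Bb — major 6th
Eb — major 9th

Db, F, Ab, Bb, Eb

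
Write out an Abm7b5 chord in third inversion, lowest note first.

Abm7b5 = Ab–Cb–Ebb–Gb; third inversion → seventh (Gb) lowest.

Gb, Ab, Cb, Ebb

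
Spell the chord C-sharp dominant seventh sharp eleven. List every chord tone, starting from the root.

C-sharp  E-sharp  G-sharp  B  F-double-sharp

Root C-sharp, quality dominant seventh sharp eleven:
- root: C-sharp
- major 3rd: E-sharp
- perfect 5th: G-sharp
- minor 7th: B
- augmented 11th: F-double-sharp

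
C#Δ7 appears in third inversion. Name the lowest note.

B#

C#Δ7 in root position is C#–E#–G#–B#.
Third inversion places the seventh in the bass, which is B#.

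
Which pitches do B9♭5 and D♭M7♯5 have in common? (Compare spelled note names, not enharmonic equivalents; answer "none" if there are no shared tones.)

F – A

B9♭5 = B, D#, F, A, C#.
D♭M7♯5 = Db, F, A, C.
Shared: F, A.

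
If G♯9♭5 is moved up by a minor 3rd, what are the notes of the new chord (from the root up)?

A minor 3rd up from G# is B, so the new chord is B dominant ninth flat five.
- root: B
- major 3rd: D#
- diminished 5th: F
- minor 7th: A
- major 9th: C#

B, D#, F, A, C#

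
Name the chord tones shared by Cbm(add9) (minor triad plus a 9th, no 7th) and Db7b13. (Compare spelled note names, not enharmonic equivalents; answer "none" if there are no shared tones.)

Cbm(add9): Cb Ebb Gb Db
Db7b13: Db F Ab Cb Bbb
Common to both → Cb, Db.

Cb  Db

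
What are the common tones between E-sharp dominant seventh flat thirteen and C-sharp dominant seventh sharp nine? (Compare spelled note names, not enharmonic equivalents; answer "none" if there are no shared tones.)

E-sharp dominant seventh flat thirteen: E-sharp G-double-sharp B-sharp D-sharp C-sharp
C-sharp dominant seventh sharp nine: C-sharp E-sharp G-sharp B D-double-sharp
Common to both → E-sharp, C-sharp.

E-sharp – C-sharp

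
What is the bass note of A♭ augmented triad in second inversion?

E

A♭ augmented triad in root position is Ab–C–E.
Second inversion places the fifth in the bass, which is E.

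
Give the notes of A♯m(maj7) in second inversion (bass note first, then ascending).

E# – G## – A# – C#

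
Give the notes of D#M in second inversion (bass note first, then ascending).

D#M = D♯–F𝄪–A♯; second inversion → fifth (A♯) lowest.

A♯  D♯  F𝄪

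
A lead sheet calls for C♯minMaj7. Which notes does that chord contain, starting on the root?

C# E G# B#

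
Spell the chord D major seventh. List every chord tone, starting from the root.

D major seventh: major seventh on D.
root → D
3rd (major 3rd) → F#
5th (perfect 5th) → A
7th (major 7th) → C#

D, F#, A, C#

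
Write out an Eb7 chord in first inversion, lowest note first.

G  Bb  Db  Eb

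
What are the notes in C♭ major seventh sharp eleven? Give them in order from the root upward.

C-flat, E-flat, G-flat, B-flat, F

C♭ major seventh sharp eleven is a major seventh sharp eleven built on C-flat.
- root: C-flat
- major 3rd: E-flat
- perfect 5th: G-flat
- major 7th: B-flat
- augmented 11th: F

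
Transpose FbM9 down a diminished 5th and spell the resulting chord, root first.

Bb, D, F, A, C

Fb down a diminished 5th → Bb. New chord: Bb major ninth.
Bb — root
D — major 3rd
F — perfect 5th
A — major 7th
C — major 9th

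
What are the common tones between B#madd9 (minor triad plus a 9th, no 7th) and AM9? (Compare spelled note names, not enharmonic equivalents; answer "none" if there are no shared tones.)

none

B#madd9: B# D# F## C##
AM9: A C# E G# B
Common to both → none.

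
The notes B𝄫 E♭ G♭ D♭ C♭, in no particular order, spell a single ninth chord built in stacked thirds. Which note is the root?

C♭

Stacking in thirds gives C♭ – E♭ – G♭ – B𝄫 – D♭, so C♭ is the root — C♭ dominant ninth.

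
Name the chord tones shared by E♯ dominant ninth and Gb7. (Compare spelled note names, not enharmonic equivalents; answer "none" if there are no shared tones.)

none

E♯ dominant ninth = E♯, G𝄪, B♯, D♯, F𝄪.
Gb7 = G♭, B♭, D♭, F♭.
Shared: none.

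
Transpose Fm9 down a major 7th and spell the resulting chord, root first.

F down a major 7th → Gb. New chord: Gb minor ninth.
- root: Gb
- minor 3rd: Bbb
- perfect 5th: Db
- minor 7th: Fb
- major 9th: Ab

Gb Bbb Db Fb Ab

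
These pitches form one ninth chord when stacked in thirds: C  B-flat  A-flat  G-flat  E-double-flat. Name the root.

A-flat

Arranged so that each adjacent pair is a third by letter name: A-flat – C – E-double-flat – G-flat – B-flat.
The bottom of that stack, A-flat, is the root (this is A-flat dominant ninth flat five).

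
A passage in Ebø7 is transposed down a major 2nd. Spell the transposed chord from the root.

E♭ down a major 2nd → D♭. New chord: D♭ half-diminished seventh.
Root: D♭
Minor 3rd (3rd): F♭
Diminished 5th (5th): A𝄫
Minor 7th (7th): C♭

D♭ F♭ A𝄫 C♭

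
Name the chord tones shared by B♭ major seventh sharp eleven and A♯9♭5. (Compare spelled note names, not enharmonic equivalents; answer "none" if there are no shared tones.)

B♭ major seventh sharp eleven = Bb, D, F, A, E.
A♯9♭5 = A#, C##, E, G#, B#.
Shared: E.

E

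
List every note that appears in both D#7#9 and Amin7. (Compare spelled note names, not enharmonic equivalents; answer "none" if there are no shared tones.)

D#7#9 = D#, F##, A#, C#, E##.
Amin7 = A, C, E, G.
Shared: none.

none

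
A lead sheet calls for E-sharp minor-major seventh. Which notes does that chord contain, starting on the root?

E# G# B# D##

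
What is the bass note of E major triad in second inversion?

B

E major triad in root position is E–G-sharp–B.
Second inversion places the fifth in the bass, which is B.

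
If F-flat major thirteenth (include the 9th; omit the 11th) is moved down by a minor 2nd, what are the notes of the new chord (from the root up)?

E-flat G B-flat D F C

F-flat down a minor 2nd → E-flat. New chord: E-flat major thirteenth.
Root: E-flat
Major 3rd (3rd): G
Perfect 5th (5th): B-flat
Major 7th (7th): D
Major 9th (9th): F
Major 13th (13th): C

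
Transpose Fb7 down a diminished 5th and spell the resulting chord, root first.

Bb  D  F  Ab

Fb down a diminished 5th → Bb. New chord: Bb dominant seventh.
Bb — root
D — major 3rd
F — perfect 5th
Ab — minor 7th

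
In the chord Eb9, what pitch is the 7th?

Root of Eb9 = E♭. The 7th is a minor 7th: E♭ up a minor 7th → D♭.

D♭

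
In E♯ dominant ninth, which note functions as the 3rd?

G-double-sharp

E♯ dominant ninth is built on E-sharp; its 3rd is a major 3rd above the root.
A third above E uses the letter G, and the major 3rd above E-sharp is G-double-sharp.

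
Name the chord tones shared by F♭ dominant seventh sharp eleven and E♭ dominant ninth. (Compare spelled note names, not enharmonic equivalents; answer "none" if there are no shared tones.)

F♭ dominant seventh sharp eleven = F♭, A♭, C♭, E𝄫, B♭.
E♭ dominant ninth = E♭, G, B♭, D♭, F.
Shared: B♭.

B♭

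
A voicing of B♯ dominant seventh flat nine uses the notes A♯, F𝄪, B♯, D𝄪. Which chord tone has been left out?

C♯

B♯ dominant seventh flat nine = B♯, D𝄪, F𝄪, A♯, C♯. The voicing lacks the 9th (minor 9th), C♯.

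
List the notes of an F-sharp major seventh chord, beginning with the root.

Root F♯, quality major seventh:
- root: F♯
- major 3rd: A♯
- perfect 5th: C♯
- major 7th: E♯

F♯ – A♯ – C♯ – E♯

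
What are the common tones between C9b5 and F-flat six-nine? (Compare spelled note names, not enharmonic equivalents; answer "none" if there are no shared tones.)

C9b5: C E Gb Bb D
F-flat six-nine: Fb Ab Cb Db Gb
Common to both → Gb.

Gb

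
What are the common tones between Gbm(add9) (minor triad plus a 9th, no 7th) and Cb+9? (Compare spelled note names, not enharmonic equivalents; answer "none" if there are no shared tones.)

Bbb, Db

Gbm(add9) = Gb, Bbb, Db, Ab.
Cb+9 = Cb, Eb, G, Bbb, Db.
Shared: Bbb, Db.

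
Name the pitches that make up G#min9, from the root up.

G#min9: minor ninth on G#.
- root: G#
- minor 3rd: B
- perfect 5th: D#
- minor 7th: F#
- major 9th: A#

G#, B, D#, F#, A#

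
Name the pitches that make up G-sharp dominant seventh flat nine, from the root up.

G-sharp dominant seventh flat nine: dominant seventh flat nine on G#.
G# — root
B# — major 3rd
D# — perfect 5th
F# — minor 7th
A — minor 9th

G#  B#  D#  F#  A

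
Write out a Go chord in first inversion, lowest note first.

Bb Db G

In root position, Go is G–Bb–Db.
First inversion puts the third (Bb) in the bass.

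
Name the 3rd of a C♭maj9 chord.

Root of C♭maj9 = Cb. The 3rd is a major 3rd: Cb up a major 3rd → Eb.

Eb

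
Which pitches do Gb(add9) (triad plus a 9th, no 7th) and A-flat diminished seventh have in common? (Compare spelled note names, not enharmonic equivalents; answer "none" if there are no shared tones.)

A♭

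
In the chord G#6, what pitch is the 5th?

D#

G#6 is built on G#; its 5th is a perfect 5th above the root.
A fifth above G uses the letter D, and the perfect 5th above G# is D#.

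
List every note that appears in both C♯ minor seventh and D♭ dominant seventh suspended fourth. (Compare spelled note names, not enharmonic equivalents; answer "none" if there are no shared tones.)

none

C♯ minor seventh: C# E G# B
D♭ dominant seventh suspended fourth: Db Gb Ab Cb
Common to both → none.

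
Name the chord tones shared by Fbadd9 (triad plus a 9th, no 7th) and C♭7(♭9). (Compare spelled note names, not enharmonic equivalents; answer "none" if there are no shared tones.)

Fbadd9: Fb Ab Cb Gb
C♭7(♭9): Cb Eb Gb Bbb Dbb
Common to both → Cb, Gb.

Cb  Gb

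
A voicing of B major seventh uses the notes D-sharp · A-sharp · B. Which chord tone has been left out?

The full B major seventh chord is B, D-sharp, F-sharp, A-sharp.
Comparing with the voicing, the perfect 5th (5th) — F-sharp — is absent.

F-sharp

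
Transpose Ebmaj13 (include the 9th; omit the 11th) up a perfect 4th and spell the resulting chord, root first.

Transposed root: E♭ → A♭ (perfect 4th up). So we spell A♭ major thirteenth:
Root: A♭
Major 3rd (3rd): C
Perfect 5th (5th): E♭
Major 7th (7th): G
Major 9th (9th): B♭
Major 13th (13th): F

A♭, C, E♭, G, B♭, F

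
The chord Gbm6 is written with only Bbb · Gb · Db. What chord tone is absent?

The full Gbm6 chord is Gb, Bbb, Db, Eb.
Comparing with the voicing, the major 6th (6th) — Eb — is absent.

Eb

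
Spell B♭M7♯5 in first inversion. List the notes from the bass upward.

In root position, B♭M7♯5 is B♭–D–F♯–A.
First inversion puts the third (D) in the bass.

D  F♯  A  B♭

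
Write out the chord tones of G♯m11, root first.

G#, B, D#, F#, A#, C#

Root G#, quality minor eleventh:
Root: G#
Minor 3rd (3rd): B
Perfect 5th (5th): D#
Minor 7th (7th): F#
Major 9th (9th): A#
Perfect 11th (11th): C#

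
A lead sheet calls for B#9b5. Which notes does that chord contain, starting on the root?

B#9b5: dominant ninth flat five on B#.
- root: B#
- major 3rd: D##
- diminished 5th: F#
- minor 7th: A#
- major 9th: C##

B#  D##  F#  A#  C##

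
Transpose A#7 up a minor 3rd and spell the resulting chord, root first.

C#, E#, G#, B

A# up a minor 3rd → C#. New chord: C# dominant seventh.
root → C#
3rd (major 3rd) → E#
5th (perfect 5th) → G#
7th (minor 7th) → B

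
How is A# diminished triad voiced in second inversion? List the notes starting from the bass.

E A♯ C♯

In root position, A# diminished triad is A♯–C♯–E.
Second inversion puts the fifth (E) in the bass.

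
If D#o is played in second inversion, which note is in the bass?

D#o = D#–F#–A. Second inversion → fifth in the bass = A.

A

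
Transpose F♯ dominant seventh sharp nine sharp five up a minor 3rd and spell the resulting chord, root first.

F-sharp up a minor 3rd → A. New chord: A dominant seventh sharp nine sharp five.
A — root
C-sharp — major 3rd
E-sharp — augmented 5th
G — minor 7th
B-sharp — augmented 9th

A – C-sharp – E-sharp – G – B-sharp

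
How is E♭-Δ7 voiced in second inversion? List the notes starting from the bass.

Bb D Eb Gb

In root position, E♭-Δ7 is Eb–Gb–Bb–D.
Second inversion puts the fifth (Bb) in the bass.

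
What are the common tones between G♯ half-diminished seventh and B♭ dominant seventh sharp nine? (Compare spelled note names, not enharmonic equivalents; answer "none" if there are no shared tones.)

D

G♯ half-diminished seventh: G-sharp B D F-sharp
B♭ dominant seventh sharp nine: B-flat D F A-flat C-sharp
Common to both → D.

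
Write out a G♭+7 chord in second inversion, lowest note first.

D – Fb – Gb – Bb

In root position, G♭+7 is Gb–Bb–D–Fb.
Second inversion puts the fifth (D) in the bass.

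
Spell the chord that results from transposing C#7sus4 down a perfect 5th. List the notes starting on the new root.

Transposed root: C# → F# (perfect 5th down). So we spell F# dominant seventh suspended fourth:
Root: F#
Perfect 4th (4th): B
Perfect 5th (5th): C#
Minor 7th (7th): E

F# – B – C# – E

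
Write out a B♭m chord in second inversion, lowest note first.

F – Bb – Db

In root position, B♭m is Bb–Db–F.
Second inversion puts the fifth (F) in the bass.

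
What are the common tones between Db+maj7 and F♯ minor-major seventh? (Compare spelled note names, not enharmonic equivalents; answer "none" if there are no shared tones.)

Db+maj7 = Db, F, A, C.
F♯ minor-major seventh = F#, A, C#, E#.
Shared: A.

A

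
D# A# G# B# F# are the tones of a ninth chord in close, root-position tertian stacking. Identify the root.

Arranged so that each adjacent pair is a third by letter name: G# – B# – D# – F# – A#.
The bottom of that stack, G#, is the root (this is G# dominant ninth).

G#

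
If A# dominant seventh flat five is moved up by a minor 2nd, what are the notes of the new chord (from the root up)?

A-sharp up a minor 2nd → B. New chord: B dominant seventh flat five.
root → B
3rd (major 3rd) → D-sharp
5th (diminished 5th) → F
7th (minor 7th) → A

B – D-sharp – F – A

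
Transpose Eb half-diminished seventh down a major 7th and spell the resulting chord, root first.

Fb – Abb – Cbb – Ebb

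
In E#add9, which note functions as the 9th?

F##

E#add9 is built on E#; its 9th is a major 9th above the root.
A second above E uses the letter F, and the major 9th above E# is F##.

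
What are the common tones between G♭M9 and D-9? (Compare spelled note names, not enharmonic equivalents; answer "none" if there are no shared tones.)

G♭M9: G♭ B♭ D♭ F A♭
D-9: D F A C E
Common to both → F.

F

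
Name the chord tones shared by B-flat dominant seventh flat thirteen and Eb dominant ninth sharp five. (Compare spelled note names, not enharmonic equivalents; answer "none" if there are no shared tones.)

F

B-flat dominant seventh flat thirteen = B-flat, D, F, A-flat, G-flat.
Eb dominant ninth sharp five = E-flat, G, B, D-flat, F.
Shared: F.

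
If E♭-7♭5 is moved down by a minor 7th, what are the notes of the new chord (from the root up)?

A minor 7th down from Eb is F, so the new chord is F half-diminished seventh.
root → F
3rd (minor 3rd) → Ab
5th (diminished 5th) → Cb
7th (minor 7th) → Eb

F, Ab, Cb, Eb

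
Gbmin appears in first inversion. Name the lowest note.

Gbmin = Gb–Bbb–Db. First inversion → third in the bass = Bbb.

Bbb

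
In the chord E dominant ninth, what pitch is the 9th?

Root of E dominant ninth = E. The 9th is a major 9th: E up a major 9th → F-sharp.

F-sharp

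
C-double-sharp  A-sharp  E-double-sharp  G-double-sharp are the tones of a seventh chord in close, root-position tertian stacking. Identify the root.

Arranged so that each adjacent pair is a third by letter name: A-sharp – C-double-sharp – E-double-sharp – G-double-sharp.
The bottom of that stack, A-sharp, is the root (this is A-sharp augmented major seventh).

A-sharp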